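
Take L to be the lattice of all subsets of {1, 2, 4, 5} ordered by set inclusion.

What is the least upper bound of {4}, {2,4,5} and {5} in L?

Common upper bounds of {{4}, {2,4,5}, {5}}: {1,2,4,5}, {2,4,5}.
The least among these is {2,4,5}.

{2,4,5}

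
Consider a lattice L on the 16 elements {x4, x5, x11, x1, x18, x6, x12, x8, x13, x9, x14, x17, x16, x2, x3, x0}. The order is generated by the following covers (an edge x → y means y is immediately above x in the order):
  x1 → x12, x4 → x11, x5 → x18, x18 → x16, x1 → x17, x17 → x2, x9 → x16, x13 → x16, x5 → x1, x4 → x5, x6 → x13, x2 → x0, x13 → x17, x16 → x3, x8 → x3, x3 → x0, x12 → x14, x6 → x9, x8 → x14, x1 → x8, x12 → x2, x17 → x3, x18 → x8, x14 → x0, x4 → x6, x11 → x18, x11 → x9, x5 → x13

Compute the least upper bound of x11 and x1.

Common upper bounds of {x11, x1}: x0, x14, x3, x8.
The least among these is x8.

x8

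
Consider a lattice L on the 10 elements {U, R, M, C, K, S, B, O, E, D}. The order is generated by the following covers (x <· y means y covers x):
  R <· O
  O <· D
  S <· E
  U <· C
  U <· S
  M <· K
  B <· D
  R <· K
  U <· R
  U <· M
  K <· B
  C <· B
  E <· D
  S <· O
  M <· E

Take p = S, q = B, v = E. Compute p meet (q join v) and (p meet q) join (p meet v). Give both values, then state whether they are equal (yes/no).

S; S; yes

q join v = D, so p meet (q join v) = S meet D = S.
p meet q = U and p meet v = S, so (p meet q) join (p meet v) = U join S = S.
Equal: yes.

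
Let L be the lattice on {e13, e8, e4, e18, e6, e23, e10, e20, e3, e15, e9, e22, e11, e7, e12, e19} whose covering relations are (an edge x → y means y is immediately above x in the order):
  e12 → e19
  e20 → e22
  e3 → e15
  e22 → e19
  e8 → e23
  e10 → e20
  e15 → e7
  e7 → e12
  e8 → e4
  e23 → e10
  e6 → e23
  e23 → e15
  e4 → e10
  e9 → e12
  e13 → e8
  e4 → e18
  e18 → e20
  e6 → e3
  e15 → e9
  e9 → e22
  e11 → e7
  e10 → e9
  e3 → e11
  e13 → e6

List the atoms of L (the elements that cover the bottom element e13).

e6, e8

The atoms are exactly the elements that cover e13: e6, e8.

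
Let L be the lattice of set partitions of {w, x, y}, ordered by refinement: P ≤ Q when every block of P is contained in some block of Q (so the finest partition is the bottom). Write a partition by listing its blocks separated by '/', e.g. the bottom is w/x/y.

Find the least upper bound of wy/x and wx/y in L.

The join of wy/x and wx/y merges any blocks that overlap across the partitions, giving wxy.

wxy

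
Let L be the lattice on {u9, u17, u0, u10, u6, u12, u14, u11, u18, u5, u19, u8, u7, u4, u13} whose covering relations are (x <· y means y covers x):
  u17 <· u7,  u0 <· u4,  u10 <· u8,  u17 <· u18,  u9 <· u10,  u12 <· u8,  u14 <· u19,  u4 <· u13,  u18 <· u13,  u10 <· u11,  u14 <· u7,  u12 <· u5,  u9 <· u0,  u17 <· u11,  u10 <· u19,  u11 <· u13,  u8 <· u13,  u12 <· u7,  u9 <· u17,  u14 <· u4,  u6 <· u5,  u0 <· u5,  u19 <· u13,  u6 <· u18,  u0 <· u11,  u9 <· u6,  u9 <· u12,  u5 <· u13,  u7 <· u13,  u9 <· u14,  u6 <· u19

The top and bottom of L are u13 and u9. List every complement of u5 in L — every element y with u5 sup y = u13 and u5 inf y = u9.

Need y with u5 ∨ y = u13 and u5 ∧ y = u9.
Checking each element gives: u10, u14, u17.

u10, u14, u17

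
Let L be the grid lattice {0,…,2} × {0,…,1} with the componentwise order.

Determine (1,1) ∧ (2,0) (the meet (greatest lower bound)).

(1,0)

In a product of chains, the meet is componentwise min, giving (1,0).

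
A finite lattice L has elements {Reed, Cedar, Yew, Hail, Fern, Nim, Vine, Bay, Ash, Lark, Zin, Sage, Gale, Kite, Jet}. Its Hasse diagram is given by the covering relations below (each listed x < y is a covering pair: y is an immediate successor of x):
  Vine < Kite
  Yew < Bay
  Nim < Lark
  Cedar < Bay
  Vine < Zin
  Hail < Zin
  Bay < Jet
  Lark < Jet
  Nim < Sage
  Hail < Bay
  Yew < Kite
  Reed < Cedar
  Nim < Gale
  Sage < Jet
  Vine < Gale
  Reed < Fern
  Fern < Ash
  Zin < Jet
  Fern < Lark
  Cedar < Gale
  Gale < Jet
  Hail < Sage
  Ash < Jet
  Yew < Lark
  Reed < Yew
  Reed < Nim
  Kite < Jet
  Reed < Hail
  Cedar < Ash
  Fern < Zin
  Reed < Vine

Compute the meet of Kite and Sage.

Reed

Common lower bounds of {Kite, Sage}: Reed.
The greatest among these is Reed.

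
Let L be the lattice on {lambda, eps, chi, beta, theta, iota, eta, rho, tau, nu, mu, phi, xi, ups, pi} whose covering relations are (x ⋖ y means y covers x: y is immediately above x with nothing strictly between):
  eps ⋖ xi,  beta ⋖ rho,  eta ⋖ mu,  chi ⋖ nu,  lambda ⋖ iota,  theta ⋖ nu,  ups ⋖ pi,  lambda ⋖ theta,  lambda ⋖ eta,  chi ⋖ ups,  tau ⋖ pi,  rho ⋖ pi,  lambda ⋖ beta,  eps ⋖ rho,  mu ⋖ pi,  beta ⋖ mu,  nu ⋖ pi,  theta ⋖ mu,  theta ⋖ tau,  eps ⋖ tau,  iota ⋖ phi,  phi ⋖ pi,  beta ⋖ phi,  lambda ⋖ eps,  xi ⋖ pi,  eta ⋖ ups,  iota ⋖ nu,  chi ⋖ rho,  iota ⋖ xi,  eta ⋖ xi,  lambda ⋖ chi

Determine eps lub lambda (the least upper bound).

Common upper bounds of {eps, lambda}: eps, pi, rho, tau, xi.
The least among these is eps.

eps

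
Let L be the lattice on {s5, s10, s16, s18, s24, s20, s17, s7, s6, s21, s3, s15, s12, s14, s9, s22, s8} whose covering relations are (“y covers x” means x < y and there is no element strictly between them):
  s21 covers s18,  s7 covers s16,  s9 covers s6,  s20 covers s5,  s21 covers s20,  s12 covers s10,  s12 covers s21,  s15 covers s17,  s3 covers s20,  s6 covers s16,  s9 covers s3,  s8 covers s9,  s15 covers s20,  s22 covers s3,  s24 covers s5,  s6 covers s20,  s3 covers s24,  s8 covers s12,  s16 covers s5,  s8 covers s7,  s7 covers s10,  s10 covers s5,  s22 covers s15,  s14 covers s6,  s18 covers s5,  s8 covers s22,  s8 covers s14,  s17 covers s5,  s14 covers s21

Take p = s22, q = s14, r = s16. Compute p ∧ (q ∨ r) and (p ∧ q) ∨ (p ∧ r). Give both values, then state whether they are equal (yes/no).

q ∨ r = s14, so p ∧ (q ∨ r) = s22 ∧ s14 = s20.
p ∧ q = s20 and p ∧ r = s5, so (p ∧ q) ∨ (p ∧ r) = s20 ∨ s5 = s20.
Equal: yes.

s20; s20; yes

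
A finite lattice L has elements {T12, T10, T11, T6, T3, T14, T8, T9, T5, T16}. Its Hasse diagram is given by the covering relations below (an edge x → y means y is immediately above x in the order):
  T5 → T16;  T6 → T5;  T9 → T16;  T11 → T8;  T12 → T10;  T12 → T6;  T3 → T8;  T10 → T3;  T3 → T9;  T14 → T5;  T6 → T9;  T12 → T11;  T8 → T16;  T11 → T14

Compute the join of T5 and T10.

T16

Common upper bounds of {T5, T10}: T16.
The least among these is T16.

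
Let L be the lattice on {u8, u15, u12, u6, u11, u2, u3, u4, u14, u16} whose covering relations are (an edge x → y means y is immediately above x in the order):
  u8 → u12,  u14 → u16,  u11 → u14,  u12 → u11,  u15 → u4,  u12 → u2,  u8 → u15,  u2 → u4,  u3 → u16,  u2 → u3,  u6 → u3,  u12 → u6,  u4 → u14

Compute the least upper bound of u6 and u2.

u3

Common upper bounds of {u6, u2}: u16, u3.
The least among these is u3.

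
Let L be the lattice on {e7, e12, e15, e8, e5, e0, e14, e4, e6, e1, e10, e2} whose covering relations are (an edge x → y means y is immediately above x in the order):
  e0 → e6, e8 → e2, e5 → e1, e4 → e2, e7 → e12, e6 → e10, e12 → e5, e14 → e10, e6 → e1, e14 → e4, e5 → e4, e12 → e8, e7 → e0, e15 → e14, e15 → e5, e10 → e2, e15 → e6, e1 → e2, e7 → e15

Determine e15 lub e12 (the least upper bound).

Common upper bounds of {e15, e12}: e1, e2, e4, e5.
The least among these is e5.

e5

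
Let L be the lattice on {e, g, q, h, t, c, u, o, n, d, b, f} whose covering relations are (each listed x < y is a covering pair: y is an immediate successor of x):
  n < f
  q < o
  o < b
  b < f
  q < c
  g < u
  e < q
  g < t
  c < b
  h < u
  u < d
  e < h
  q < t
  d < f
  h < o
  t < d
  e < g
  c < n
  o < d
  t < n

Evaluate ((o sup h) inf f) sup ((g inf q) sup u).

o ∨ h = o
o ∧ f = o
g ∧ q = e
e ∨ u = u
o ∨ u = d

d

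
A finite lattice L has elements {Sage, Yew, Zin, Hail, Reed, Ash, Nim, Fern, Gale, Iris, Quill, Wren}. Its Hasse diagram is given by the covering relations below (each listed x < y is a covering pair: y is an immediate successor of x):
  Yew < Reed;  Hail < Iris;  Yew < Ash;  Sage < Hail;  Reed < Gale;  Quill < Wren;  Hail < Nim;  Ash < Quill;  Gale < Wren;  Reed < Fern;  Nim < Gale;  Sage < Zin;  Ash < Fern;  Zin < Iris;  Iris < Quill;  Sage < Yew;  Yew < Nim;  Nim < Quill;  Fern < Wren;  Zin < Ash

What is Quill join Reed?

Common upper bounds of {Quill, Reed}: Wren.
The least among these is Wren.

Wren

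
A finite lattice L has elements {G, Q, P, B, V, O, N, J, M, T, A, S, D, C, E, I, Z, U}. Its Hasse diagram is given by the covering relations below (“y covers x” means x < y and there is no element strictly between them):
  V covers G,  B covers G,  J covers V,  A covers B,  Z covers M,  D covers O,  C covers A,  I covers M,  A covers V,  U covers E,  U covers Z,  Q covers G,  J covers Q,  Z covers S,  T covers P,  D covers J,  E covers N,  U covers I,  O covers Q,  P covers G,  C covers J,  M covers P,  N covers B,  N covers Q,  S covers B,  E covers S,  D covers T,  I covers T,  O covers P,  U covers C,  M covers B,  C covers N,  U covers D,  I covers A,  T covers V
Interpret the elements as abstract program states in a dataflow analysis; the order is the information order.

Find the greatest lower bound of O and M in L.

Common lower bounds of {O, M}: G, P.
The greatest among these is P.

P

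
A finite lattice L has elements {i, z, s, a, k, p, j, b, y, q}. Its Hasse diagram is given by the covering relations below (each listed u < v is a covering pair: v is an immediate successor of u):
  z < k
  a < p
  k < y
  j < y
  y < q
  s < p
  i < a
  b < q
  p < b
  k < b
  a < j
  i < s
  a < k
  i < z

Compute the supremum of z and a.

k

Common upper bounds of {z, a}: b, k, q, y.
The least among these is k.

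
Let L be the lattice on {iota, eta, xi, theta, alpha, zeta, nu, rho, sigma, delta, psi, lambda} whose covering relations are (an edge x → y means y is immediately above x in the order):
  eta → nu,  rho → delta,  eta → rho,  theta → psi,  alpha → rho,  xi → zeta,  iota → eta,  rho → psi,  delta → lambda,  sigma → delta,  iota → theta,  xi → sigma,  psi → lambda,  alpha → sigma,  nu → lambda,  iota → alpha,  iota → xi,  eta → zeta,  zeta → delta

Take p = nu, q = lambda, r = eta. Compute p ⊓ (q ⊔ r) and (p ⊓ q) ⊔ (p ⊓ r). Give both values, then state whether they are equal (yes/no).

q ⊔ r = lambda, so p ⊓ (q ⊔ r) = nu ⊓ lambda = nu.
p ⊓ q = nu and p ⊓ r = eta, so (p ⊓ q) ⊔ (p ⊓ r) = nu ⊔ eta = nu.
Equal: yes.

nu; nu; yes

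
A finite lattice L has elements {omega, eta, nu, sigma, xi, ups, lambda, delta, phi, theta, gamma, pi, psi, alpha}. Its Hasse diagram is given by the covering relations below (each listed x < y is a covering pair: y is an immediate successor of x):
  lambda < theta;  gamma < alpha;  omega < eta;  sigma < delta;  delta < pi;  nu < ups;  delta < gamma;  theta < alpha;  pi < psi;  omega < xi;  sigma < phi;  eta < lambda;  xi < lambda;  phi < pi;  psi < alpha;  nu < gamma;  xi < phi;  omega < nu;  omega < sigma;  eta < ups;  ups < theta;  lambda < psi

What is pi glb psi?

pi

Common lower bounds of {pi, psi}: delta, omega, phi, pi, sigma, xi.
The greatest among these is pi.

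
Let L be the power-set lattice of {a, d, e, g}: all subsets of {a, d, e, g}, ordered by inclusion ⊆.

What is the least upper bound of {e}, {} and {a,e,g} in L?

Common upper bounds of {{e}, {}, {a,e,g}}: {a,d,e,g}, {a,e,g}.
The least among these is {a,e,g}.

{a,e,g}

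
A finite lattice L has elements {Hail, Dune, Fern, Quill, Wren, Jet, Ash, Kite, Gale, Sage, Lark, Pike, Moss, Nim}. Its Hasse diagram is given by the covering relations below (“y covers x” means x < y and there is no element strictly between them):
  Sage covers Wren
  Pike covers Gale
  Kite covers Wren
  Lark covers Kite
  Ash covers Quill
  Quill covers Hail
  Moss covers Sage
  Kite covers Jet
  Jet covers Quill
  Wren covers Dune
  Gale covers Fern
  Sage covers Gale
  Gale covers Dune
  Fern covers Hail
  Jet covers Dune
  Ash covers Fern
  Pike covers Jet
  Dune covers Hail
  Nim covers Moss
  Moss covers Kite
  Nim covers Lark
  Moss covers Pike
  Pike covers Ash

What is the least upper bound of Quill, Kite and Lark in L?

Common upper bounds of {Quill, Kite, Lark}: Lark, Nim.
The least among these is Lark.

Lark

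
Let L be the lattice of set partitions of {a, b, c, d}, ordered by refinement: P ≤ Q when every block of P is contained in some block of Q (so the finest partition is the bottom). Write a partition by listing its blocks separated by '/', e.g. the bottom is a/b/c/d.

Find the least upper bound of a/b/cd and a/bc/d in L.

a/bcd

Common upper bounds of {a/b/cd, a/bc/d}: a/bcd, abcd.
The least among these is a/bcd.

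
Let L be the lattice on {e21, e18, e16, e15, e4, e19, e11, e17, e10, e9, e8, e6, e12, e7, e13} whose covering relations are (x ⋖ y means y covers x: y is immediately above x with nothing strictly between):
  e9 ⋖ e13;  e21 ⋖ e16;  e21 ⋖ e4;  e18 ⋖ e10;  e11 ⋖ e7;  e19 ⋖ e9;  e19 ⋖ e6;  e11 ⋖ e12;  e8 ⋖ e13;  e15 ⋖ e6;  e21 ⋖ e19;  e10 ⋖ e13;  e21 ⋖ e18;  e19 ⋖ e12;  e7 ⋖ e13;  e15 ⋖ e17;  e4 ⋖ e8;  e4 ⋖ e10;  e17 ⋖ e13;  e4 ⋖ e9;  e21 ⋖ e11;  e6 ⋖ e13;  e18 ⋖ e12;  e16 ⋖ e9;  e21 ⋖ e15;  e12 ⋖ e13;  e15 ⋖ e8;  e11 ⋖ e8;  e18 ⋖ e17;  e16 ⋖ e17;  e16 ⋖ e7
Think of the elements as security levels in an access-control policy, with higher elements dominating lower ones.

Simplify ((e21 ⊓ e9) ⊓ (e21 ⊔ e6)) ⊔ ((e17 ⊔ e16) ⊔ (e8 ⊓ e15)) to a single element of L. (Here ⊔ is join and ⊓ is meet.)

e21 ∧ e9 = e21
e21 ∨ e6 = e6
e21 ∧ e6 = e21
e17 ∨ e16 = e17
e8 ∧ e15 = e15
e17 ∨ e15 = e17
e21 ∨ e17 = e17

e17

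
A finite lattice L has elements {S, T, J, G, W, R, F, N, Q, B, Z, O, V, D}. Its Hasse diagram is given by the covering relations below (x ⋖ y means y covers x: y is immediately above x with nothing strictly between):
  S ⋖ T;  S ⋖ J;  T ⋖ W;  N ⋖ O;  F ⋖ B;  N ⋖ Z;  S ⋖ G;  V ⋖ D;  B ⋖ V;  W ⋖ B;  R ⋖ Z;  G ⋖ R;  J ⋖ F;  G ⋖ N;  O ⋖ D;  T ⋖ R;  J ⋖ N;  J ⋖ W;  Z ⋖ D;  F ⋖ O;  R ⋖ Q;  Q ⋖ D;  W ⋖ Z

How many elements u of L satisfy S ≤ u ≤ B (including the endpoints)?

The interval [S, B] = {B, F, J, S, T, W}, which has 6 elements.

6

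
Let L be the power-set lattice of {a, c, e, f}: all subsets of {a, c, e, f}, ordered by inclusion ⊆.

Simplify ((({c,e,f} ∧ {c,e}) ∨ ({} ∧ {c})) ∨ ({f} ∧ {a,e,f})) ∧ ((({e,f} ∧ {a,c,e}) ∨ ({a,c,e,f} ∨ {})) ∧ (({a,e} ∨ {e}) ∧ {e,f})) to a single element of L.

{c,e,f} ∧ {c,e} = {c,e}
{} ∧ {c} = {}
{c,e} ∨ {} = {c,e}
{f} ∧ {a,e,f} = {f}
{c,e} ∨ {f} = {c,e,f}
{e,f} ∧ {a,c,e} = {e}
{a,c,e,f} ∨ {} = {a,c,e,f}
{e} ∨ {a,c,e,f} = {a,c,e,f}
{a,e} ∨ {e} = {a,e}
{a,e} ∧ {e,f} = {e}
{a,c,e,f} ∧ {e} = {e}
{c,e,f} ∧ {e} = {e}

{e}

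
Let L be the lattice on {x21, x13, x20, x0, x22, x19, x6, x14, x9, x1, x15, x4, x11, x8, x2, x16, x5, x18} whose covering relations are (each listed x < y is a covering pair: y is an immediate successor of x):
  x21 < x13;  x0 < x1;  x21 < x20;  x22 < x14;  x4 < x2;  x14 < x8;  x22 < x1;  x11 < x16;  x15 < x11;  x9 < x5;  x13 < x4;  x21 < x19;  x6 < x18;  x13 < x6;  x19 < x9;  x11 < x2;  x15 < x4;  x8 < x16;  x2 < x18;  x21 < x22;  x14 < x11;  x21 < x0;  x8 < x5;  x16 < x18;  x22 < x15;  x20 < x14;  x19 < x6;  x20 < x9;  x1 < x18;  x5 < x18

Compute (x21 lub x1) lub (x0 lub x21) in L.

x1

x21 ∨ x1 = x1
x0 ∨ x21 = x0
x1 ∨ x0 = x1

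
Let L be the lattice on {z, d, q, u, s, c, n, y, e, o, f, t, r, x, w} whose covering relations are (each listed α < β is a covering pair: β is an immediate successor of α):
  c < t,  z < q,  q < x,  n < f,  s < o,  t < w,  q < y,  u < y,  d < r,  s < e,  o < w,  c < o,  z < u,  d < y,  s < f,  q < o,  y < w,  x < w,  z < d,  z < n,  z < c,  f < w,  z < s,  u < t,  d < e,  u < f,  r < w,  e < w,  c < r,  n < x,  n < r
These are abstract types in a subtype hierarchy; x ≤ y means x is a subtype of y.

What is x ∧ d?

z

Common lower bounds of {x, d}: z.
The greatest among these is z.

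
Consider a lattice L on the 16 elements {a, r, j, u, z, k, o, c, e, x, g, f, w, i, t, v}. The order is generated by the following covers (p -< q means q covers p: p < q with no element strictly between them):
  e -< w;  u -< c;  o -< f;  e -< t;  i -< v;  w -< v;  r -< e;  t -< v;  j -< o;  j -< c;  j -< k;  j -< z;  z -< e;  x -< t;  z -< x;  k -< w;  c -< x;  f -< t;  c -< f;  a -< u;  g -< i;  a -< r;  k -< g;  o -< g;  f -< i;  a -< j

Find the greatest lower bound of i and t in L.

f

Common lower bounds of {i, t}: a, c, f, j, o, u.
The greatest among these is f.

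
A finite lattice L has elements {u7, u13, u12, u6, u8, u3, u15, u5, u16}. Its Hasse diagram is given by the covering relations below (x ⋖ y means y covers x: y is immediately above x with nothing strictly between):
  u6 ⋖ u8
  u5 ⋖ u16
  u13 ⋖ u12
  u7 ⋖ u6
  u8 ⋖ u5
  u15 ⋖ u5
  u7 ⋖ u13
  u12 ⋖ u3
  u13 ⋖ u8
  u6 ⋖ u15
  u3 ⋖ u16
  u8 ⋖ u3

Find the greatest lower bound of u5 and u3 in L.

u8

Common lower bounds of {u5, u3}: u13, u6, u7, u8.
The greatest among these is u8.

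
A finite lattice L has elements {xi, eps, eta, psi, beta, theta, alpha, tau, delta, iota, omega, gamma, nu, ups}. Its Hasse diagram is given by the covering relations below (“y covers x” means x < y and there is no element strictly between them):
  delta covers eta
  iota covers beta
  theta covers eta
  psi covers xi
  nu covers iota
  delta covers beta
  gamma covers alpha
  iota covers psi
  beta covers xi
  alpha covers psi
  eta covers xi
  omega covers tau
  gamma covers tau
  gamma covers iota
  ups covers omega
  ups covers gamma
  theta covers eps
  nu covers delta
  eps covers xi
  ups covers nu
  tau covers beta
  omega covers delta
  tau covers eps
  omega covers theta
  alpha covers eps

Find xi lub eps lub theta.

theta

Common upper bounds of {xi, eps, theta}: omega, theta, ups.
The least among these is theta.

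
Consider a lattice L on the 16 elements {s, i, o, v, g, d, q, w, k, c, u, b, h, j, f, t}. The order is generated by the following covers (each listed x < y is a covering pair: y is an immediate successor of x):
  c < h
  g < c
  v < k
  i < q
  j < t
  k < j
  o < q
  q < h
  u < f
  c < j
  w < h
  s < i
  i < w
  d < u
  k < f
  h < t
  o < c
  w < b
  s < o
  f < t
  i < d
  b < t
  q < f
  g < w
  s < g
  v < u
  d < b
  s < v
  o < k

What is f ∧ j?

Common lower bounds of {f, j}: k, o, s, v.
The greatest among these is k.

k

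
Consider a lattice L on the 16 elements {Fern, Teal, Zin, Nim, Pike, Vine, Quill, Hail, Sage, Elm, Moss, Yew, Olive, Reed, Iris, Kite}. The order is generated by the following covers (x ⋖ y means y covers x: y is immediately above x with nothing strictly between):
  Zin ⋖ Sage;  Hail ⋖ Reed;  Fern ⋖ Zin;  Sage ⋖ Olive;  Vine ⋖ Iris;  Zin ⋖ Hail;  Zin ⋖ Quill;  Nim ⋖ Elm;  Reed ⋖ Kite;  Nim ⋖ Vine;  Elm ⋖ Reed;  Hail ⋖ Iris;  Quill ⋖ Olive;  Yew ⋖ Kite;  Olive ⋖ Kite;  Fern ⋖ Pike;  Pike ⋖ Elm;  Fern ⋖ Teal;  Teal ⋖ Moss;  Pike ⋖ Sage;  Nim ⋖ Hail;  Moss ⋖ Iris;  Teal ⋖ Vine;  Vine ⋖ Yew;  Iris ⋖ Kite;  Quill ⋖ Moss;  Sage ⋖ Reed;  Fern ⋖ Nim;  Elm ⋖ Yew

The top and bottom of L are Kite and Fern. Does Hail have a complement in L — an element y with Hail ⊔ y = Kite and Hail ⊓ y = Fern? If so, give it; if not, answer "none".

none

For every candidate y, either Hail ∨ y ≠ Kite or Hail ∧ y ≠ Fern; no complement exists.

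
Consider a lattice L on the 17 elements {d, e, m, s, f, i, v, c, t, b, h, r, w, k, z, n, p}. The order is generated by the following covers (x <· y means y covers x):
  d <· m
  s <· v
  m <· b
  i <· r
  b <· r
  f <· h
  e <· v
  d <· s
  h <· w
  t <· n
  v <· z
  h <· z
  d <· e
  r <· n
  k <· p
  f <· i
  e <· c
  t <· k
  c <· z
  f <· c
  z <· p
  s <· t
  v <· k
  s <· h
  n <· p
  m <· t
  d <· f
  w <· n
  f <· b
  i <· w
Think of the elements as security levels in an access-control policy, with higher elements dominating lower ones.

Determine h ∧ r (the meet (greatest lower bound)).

f

Common lower bounds of {h, r}: d, f.
The greatest among these is f.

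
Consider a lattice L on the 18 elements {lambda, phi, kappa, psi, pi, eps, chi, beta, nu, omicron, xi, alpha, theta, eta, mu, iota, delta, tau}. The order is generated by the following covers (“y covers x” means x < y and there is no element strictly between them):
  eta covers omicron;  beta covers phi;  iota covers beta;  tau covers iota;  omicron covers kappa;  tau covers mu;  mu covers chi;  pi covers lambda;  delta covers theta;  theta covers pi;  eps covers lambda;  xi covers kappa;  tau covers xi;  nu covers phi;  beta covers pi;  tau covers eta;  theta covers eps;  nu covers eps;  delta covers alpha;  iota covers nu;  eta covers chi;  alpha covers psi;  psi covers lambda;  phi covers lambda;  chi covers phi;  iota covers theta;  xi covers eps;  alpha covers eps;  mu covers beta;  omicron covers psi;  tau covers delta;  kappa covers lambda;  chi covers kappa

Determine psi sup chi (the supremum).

eta

Common upper bounds of {psi, chi}: eta, tau.
The least among these is eta.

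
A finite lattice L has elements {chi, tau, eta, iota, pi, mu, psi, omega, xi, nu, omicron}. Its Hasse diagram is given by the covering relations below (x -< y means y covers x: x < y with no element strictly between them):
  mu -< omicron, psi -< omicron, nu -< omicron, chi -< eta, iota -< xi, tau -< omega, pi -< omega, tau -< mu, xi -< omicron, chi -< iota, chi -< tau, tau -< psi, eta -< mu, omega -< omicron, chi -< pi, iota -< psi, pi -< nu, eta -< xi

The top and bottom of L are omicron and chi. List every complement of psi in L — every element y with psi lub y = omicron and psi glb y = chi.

eta, nu, pi

Need y with psi ∨ y = omicron and psi ∧ y = chi.
Checking each element gives: eta, nu, pi.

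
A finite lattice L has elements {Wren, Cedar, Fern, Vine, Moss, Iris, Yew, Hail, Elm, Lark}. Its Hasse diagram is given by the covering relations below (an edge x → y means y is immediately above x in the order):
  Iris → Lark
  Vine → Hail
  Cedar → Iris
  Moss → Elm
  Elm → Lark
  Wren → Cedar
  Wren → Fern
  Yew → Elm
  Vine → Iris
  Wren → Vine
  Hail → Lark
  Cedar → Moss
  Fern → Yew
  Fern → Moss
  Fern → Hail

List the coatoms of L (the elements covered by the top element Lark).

The coatoms are exactly the elements covered by Lark: Elm, Hail, Iris.

Elm, Hail, Iris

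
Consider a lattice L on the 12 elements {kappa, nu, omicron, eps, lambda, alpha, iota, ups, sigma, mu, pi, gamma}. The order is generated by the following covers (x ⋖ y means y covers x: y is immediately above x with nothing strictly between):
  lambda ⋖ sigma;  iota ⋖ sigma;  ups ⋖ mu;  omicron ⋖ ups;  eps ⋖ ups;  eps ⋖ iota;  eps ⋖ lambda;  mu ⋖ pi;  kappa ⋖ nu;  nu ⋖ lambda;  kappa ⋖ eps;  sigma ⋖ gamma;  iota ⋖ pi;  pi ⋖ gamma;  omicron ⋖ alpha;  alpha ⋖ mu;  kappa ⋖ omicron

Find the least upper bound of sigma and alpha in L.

Common upper bounds of {sigma, alpha}: gamma.
The least among these is gamma.

gamma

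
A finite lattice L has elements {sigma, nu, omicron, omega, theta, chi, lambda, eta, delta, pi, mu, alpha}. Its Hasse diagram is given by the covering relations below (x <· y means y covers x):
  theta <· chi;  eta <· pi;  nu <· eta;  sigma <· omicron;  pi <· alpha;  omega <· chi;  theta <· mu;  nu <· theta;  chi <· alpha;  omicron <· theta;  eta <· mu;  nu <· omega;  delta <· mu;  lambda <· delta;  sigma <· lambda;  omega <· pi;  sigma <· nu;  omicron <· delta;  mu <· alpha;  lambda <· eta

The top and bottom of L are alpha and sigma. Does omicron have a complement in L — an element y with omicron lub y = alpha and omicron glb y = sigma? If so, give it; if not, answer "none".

pi

Need y with omicron ∨ y = alpha and omicron ∧ y = sigma.
Checking each element gives: pi.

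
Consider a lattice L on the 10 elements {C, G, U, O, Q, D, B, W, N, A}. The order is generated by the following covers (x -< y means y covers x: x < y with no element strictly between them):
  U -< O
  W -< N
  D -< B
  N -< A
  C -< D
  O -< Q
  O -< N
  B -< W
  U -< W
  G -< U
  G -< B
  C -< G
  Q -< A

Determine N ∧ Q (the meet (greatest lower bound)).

Common lower bounds of {N, Q}: C, G, O, U.
The greatest among these is O.

O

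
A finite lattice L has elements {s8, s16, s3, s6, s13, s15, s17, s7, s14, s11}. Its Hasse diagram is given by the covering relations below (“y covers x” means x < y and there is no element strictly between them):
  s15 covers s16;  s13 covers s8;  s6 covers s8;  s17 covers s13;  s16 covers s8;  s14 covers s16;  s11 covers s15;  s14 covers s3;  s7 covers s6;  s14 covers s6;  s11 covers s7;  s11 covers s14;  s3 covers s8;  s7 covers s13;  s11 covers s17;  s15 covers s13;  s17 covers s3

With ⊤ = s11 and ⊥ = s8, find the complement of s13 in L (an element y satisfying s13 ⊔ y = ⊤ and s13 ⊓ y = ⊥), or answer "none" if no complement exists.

Need y with s13 ∨ y = s11 and s13 ∧ y = s8.
Checking each element gives: s14.

s14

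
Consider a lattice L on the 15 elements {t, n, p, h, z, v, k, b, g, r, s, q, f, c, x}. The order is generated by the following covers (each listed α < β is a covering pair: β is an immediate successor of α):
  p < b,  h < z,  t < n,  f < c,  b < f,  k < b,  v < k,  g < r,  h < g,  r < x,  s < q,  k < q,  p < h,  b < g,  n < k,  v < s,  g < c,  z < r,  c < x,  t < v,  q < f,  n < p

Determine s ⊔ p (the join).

Common upper bounds of {s, p}: c, f, x.
The least among these is f.

f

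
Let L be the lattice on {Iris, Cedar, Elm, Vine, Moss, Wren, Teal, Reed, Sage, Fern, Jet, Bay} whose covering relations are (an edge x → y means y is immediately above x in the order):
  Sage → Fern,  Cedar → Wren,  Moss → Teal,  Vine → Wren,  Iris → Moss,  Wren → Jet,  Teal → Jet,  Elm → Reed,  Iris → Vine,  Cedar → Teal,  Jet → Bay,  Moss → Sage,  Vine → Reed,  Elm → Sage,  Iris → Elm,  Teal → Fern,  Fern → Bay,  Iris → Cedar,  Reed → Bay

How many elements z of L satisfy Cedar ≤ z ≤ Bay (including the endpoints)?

The interval [Cedar, Bay] = {Bay, Cedar, Fern, Jet, Teal, Wren}, which has 6 elements.

6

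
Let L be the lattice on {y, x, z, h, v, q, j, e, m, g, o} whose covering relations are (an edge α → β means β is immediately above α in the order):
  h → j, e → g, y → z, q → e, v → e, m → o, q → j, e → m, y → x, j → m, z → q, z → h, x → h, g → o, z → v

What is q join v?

e

Common upper bounds of {q, v}: e, g, m, o.
The least among these is e.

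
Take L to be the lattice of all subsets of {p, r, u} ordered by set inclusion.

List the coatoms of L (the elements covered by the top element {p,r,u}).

The coatoms are exactly the elements covered by {p,r,u}: {p,r}, {p,u}, {r,u}.

{p,r}, {p,u}, {r,u}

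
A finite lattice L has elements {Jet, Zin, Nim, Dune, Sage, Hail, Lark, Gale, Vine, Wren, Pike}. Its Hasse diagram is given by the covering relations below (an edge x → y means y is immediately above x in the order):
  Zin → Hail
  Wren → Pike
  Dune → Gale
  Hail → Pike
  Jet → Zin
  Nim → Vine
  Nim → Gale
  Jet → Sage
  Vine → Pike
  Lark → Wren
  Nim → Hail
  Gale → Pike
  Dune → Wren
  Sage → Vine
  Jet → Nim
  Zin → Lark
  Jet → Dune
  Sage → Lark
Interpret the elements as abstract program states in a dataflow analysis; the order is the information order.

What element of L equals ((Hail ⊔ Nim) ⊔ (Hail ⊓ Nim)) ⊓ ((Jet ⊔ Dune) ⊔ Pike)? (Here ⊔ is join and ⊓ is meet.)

Hail ∨ Nim = Hail
Hail ∧ Nim = Nim
Hail ∨ Nim = Hail
Jet ∨ Dune = Dune
Dune ∨ Pike = Pike
Hail ∧ Pike = Hail

Hail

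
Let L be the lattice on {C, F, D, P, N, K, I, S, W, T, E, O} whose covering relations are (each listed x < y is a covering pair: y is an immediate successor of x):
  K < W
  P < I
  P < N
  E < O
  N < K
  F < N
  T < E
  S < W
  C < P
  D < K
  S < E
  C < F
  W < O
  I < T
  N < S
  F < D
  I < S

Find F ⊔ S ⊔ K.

Common upper bounds of {F, S, K}: O, W.
The least among these is W.

W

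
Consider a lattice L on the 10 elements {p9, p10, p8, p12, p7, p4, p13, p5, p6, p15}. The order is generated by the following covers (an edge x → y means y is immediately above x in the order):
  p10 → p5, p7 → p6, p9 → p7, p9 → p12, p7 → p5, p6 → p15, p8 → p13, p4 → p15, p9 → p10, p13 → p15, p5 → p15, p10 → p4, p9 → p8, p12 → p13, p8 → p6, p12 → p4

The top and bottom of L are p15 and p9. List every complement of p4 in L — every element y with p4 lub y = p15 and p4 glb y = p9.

Need y with p4 ∨ y = p15 and p4 ∧ y = p9.
Checking each element gives: p6, p7, p8.

p6, p7, p8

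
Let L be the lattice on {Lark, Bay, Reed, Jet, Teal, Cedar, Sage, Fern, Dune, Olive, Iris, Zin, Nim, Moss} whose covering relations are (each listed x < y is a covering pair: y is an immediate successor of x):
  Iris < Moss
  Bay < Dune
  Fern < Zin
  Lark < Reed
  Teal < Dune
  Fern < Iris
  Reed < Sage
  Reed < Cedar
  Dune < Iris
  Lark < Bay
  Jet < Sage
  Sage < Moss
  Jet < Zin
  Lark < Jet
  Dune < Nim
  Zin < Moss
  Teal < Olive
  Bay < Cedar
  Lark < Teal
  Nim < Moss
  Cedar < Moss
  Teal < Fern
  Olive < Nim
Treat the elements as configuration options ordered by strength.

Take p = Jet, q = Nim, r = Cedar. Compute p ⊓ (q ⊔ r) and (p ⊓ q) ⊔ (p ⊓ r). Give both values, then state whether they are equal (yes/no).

q ⊔ r = Moss, so p ⊓ (q ⊔ r) = Jet ⊓ Moss = Jet.
p ⊓ q = Lark and p ⊓ r = Lark, so (p ⊓ q) ⊔ (p ⊓ r) = Lark ⊔ Lark = Lark.
Equal: no.

Jet; Lark; no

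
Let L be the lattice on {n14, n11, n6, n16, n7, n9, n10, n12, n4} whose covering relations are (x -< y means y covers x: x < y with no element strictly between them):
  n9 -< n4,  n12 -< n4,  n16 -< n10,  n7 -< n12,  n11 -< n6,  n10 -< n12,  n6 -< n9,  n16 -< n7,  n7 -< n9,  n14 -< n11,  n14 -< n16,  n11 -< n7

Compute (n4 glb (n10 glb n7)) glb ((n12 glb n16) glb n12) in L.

n16

n10 ∧ n7 = n16
n4 ∧ n16 = n16
n12 ∧ n16 = n16
n16 ∧ n12 = n16
n16 ∧ n16 = n16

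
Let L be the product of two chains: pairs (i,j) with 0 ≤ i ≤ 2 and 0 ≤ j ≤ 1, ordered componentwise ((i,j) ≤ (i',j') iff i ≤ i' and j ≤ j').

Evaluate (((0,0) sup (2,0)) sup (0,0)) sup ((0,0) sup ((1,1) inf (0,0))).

(2,0)

(0,0) ∨ (2,0) = (2,0)
(2,0) ∨ (0,0) = (2,0)
(1,1) ∧ (0,0) = (0,0)
(0,0) ∨ (0,0) = (0,0)
(2,0) ∨ (0,0) = (2,0)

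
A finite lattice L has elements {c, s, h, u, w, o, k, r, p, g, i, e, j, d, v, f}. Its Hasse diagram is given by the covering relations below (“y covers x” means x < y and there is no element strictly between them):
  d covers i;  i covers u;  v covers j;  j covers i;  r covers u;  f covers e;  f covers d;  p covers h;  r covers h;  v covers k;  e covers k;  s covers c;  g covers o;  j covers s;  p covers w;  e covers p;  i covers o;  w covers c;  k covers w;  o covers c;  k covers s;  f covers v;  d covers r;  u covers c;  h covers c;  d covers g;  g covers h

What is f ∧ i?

Common lower bounds of {f, i}: c, i, o, u.
The greatest among these is i.

i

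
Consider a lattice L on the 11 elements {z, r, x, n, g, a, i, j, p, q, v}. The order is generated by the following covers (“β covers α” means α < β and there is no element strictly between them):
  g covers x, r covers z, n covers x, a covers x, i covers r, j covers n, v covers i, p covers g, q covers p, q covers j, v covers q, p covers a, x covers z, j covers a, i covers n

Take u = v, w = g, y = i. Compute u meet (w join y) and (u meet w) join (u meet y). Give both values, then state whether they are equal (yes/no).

v; v; yes

w join y = v, so u meet (w join y) = v meet v = v.
u meet w = g and u meet y = i, so (u meet w) join (u meet y) = g join i = v.
Equal: yes.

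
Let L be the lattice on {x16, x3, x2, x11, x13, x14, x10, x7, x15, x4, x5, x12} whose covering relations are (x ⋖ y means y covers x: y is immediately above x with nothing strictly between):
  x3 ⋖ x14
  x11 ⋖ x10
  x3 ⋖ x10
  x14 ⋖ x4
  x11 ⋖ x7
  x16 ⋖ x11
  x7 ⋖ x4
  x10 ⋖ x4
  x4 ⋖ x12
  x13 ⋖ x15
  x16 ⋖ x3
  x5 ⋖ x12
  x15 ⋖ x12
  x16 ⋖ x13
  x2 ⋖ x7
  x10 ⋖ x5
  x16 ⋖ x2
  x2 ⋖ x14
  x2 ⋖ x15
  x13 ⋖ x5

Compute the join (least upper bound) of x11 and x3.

x10

Common upper bounds of {x11, x3}: x10, x12, x4, x5.
The least among these is x10.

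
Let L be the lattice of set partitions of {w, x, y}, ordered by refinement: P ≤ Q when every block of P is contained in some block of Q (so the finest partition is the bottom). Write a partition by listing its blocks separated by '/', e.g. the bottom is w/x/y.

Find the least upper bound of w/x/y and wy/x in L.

wy/x

Common upper bounds of {w/x/y, wy/x}: wxy, wy/x.
The least among these is wy/x.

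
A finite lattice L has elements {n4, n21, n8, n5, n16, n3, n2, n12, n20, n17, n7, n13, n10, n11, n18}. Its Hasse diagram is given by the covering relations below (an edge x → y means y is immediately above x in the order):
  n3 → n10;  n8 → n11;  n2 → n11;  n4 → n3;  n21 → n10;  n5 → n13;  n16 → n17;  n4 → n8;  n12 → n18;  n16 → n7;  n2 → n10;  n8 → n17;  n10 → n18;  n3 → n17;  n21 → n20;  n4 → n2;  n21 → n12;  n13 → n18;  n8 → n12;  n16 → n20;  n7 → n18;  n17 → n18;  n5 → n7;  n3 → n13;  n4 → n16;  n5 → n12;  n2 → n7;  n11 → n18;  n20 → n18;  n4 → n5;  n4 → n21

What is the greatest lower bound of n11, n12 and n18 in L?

Common lower bounds of {n11, n12, n18}: n4, n8.
The greatest among these is n8.

n8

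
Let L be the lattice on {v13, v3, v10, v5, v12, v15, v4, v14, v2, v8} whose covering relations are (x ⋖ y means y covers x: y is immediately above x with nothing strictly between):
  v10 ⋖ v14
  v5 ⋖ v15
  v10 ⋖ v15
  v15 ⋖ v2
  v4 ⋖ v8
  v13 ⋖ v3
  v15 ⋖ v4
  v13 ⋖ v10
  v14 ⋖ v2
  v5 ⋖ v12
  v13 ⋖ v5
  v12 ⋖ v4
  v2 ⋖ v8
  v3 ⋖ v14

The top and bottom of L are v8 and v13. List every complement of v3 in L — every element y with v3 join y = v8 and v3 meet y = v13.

v12, v4

Need y with v3 ∨ y = v8 and v3 ∧ y = v13.
Checking each element gives: v12, v4.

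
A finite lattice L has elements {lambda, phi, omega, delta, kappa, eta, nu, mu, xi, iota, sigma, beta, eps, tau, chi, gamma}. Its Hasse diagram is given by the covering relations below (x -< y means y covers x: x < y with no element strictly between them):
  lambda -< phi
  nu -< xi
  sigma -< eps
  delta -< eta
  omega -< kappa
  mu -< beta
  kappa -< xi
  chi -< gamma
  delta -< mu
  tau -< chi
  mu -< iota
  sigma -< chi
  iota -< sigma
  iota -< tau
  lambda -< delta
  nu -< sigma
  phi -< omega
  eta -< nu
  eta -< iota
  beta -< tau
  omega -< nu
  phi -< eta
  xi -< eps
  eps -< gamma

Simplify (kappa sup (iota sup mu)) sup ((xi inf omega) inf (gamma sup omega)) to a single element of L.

eps

iota ∨ mu = iota
kappa ∨ iota = eps
xi ∧ omega = omega
gamma ∨ omega = gamma
omega ∧ gamma = omega
eps ∨ omega = eps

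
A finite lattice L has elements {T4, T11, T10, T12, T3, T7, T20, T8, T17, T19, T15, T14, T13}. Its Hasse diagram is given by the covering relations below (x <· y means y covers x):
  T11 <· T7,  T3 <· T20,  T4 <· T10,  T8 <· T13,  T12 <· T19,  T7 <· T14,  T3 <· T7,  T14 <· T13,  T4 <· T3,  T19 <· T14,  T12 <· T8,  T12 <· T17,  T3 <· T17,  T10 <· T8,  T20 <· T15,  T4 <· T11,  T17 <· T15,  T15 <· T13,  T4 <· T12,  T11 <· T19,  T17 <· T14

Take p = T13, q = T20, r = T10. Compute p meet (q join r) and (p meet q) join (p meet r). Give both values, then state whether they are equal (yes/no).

q join r = T13, so p meet (q join r) = T13 meet T13 = T13.
p meet q = T20 and p meet r = T10, so (p meet q) join (p meet r) = T20 join T10 = T13.
Equal: yes.

T13; T13; yes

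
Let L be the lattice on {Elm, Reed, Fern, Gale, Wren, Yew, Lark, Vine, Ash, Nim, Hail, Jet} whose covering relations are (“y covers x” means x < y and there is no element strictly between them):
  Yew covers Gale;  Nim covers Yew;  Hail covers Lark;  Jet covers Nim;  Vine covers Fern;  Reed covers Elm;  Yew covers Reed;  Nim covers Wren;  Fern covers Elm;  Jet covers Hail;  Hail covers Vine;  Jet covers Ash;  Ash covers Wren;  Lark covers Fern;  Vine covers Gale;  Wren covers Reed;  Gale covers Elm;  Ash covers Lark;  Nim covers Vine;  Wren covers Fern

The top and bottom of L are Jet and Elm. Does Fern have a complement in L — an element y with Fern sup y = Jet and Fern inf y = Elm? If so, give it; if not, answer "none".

For every candidate y, either Fern ∨ y ≠ Jet or Fern ∧ y ≠ Elm; no complement exists.

none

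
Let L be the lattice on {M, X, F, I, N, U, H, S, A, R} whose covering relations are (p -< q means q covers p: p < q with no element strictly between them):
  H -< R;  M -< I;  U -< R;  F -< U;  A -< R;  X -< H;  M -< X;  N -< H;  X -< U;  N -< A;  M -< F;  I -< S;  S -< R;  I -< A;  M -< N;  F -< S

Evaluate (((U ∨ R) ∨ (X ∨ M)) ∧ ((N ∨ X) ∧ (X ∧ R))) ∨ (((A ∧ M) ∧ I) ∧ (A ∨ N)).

U ∨ R = R
X ∨ M = X
R ∨ X = R
N ∨ X = H
X ∧ R = X
H ∧ X = X
R ∧ X = X
A ∧ M = M
M ∧ I = M
A ∨ N = A
M ∧ A = M
X ∨ M = X

X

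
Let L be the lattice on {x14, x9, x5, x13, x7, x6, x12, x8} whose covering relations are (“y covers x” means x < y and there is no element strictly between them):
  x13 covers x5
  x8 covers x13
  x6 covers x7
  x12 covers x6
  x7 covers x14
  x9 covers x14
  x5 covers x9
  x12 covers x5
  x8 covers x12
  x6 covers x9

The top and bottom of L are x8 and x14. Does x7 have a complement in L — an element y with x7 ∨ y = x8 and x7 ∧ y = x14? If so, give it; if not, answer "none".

Need y with x7 ∨ y = x8 and x7 ∧ y = x14.
Checking each element gives: x13.

x13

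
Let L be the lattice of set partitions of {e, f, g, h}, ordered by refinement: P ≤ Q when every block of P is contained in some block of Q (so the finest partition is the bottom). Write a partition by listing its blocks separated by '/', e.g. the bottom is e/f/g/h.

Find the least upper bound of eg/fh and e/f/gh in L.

efgh

The join of eg/fh and e/f/gh merges any blocks that overlap across the partitions, giving efgh.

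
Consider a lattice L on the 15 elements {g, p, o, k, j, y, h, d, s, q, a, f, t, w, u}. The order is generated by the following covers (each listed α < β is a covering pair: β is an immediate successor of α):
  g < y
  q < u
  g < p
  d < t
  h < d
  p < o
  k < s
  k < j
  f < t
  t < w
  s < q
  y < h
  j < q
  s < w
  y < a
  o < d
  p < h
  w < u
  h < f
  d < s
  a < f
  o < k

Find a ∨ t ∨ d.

Common upper bounds of {a, t, d}: t, u, w.
The least among these is t.

t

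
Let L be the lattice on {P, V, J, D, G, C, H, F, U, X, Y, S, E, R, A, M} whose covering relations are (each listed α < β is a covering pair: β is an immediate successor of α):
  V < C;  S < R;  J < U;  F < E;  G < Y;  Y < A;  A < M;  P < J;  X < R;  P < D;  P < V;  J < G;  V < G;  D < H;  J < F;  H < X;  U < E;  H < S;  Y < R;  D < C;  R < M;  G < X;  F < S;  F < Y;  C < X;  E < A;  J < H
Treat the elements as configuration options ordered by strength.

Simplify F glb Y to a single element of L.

F

F ∧ Y = F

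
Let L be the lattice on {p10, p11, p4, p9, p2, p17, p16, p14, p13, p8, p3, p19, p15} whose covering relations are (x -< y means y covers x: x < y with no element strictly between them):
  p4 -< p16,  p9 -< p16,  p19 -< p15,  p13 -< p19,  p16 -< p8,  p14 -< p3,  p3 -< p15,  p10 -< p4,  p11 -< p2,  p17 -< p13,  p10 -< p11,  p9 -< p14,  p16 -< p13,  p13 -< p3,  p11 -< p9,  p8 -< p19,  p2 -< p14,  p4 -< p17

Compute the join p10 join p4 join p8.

Common upper bounds of {p10, p4, p8}: p15, p19, p8.
The least among these is p8.

p8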